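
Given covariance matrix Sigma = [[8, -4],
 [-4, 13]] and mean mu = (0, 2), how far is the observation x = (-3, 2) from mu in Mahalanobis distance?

Step 1 — centre the observation: (x - mu) = (-3, 0).

Step 2 — invert Sigma. det(Sigma) = 8·13 - (-4)² = 88.
  Sigma^{-1} = (1/det) · [[d, -b], [-b, a]] = [[0.1477, 0.0455],
 [0.0455, 0.0909]].

Step 3 — form the quadratic (x - mu)^T · Sigma^{-1} · (x - mu):
  Sigma^{-1} · (x - mu) = (-0.4432, -0.1364).
  (x - mu)^T · [Sigma^{-1} · (x - mu)] = (-3)·(-0.4432) + (0)·(-0.1364) = 1.3295.

Step 4 — take square root: d = √(1.3295) ≈ 1.1531.

d(x, mu) = √(1.3295) ≈ 1.1531


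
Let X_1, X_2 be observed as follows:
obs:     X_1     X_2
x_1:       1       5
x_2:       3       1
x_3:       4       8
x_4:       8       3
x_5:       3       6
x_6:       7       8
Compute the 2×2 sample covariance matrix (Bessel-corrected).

Step 1 — column means:
  mean(X_1) = (1 + 3 + 4 + 8 + 3 + 7) / 6 = 26/6 = 4.3333
  mean(X_2) = (5 + 1 + 8 + 3 + 6 + 8) / 6 = 31/6 = 5.1667

Step 2 — sample covariance S[i,j] = (1/(n-1)) · Σ_k (x_{k,i} - mean_i) · (x_{k,j} - mean_j), with n-1 = 5.
  S[X_1,X_1] = ((-3.3333)·(-3.3333) + (-1.3333)·(-1.3333) + (-0.3333)·(-0.3333) + (3.6667)·(3.6667) + (-1.3333)·(-1.3333) + (2.6667)·(2.6667)) / 5 = 35.3333/5 = 7.0667
  S[X_1,X_2] = ((-3.3333)·(-0.1667) + (-1.3333)·(-4.1667) + (-0.3333)·(2.8333) + (3.6667)·(-2.1667) + (-1.3333)·(0.8333) + (2.6667)·(2.8333)) / 5 = 3.6667/5 = 0.7333
  S[X_2,X_2] = ((-0.1667)·(-0.1667) + (-4.1667)·(-4.1667) + (2.8333)·(2.8333) + (-2.1667)·(-2.1667) + (0.8333)·(0.8333) + (2.8333)·(2.8333)) / 5 = 38.8333/5 = 7.7667

S is symmetric (S[j,i] = S[i,j]). Assembling:

S = [[7.0667, 0.7333],
 [0.7333, 7.7667]]


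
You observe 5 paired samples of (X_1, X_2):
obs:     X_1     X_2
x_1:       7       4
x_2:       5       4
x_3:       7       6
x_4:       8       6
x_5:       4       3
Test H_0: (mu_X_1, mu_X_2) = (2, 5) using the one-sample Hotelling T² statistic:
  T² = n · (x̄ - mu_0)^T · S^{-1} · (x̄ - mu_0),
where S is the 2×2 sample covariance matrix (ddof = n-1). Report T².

Step 1 — sample mean vector:
  mean(X_1) = (7 + 5 + 7 + 8 + 4) / 5 = 31/5 = 6.2
  mean(X_2) = (4 + 4 + 6 + 6 + 3) / 5 = 23/5 = 4.6
  x̄ = (6.2, 4.6),  deviation x̄ - mu_0 = (6.2, 4.6) - (2, 5) = (4.2, -0.4).

Step 2 — sample covariance matrix, S[i,j] = (1/(n-1)) · Σ_k (x_{k,i} - mean_i) · (x_{k,j} - mean_j), divisor n-1 = 4:
  S[X_1,X_1] = ((0.8)·(0.8) + (-1.2)·(-1.2) + (0.8)·(0.8) + (1.8)·(1.8) + (-2.2)·(-2.2)) / 4 = 10.8/4 = 2.7
  S[X_1,X_2] = ((0.8)·(-0.6) + (-1.2)·(-0.6) + (0.8)·(1.4) + (1.8)·(1.4) + (-2.2)·(-1.6)) / 4 = 7.4/4 = 1.85
  S[X_2,X_2] = ((-0.6)·(-0.6) + (-0.6)·(-0.6) + (1.4)·(1.4) + (1.4)·(1.4) + (-1.6)·(-1.6)) / 4 = 7.2/4 = 1.8
  S = [[2.7, 1.85],
 [1.85, 1.8]].

Step 3 — invert S. det(S) = 2.7·1.8 - (1.85)² = 1.4375.
  S^{-1} = (1/det) · [[d, -b], [-b, a]] = [[1.2522, -1.287],
 [-1.287, 1.8783]].

Step 4 — quadratic form (x̄ - mu_0)^T · S^{-1} · (x̄ - mu_0):
  S^{-1} · (x̄ - mu_0) = (5.7739, -6.1565),
  (x̄ - mu_0)^T · [...] = (4.2)·(5.7739) + (-0.4)·(-6.1565) = 26.713.

Step 5 — scale by n: T² = 5 · 26.713 = 133.5652.

T² ≈ 133.5652


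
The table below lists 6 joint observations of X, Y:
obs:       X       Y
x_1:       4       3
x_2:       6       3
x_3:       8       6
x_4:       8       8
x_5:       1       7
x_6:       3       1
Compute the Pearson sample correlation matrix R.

Step 1 — column means:
  mean(X) = (4 + 6 + 8 + 8 + 1 + 3) / 6 = 30/6 = 5
  mean(Y) = (3 + 3 + 6 + 8 + 7 + 1) / 6 = 28/6 = 4.6667

Step 2 — sample variances and covariances s[i,j] = (1/(n-1)) · Σ_k (x_{k,i} - mean_i) · (x_{k,j} - mean_j), with n-1 = 5:
  s[X,X] = ((-1)·(-1) + (1)·(1) + (3)·(3) + (3)·(3) + (-4)·(-4) + (-2)·(-2)) / 5 = 40/5 = 8
  s[X,Y] = ((-1)·(-1.6667) + (1)·(-1.6667) + (3)·(1.3333) + (3)·(3.3333) + (-4)·(2.3333) + (-2)·(-3.6667)) / 5 = 12/5 = 2.4
  s[Y,Y] = ((-1.6667)·(-1.6667) + (-1.6667)·(-1.6667) + (1.3333)·(1.3333) + (3.3333)·(3.3333) + (2.3333)·(2.3333) + (-3.6667)·(-3.6667)) / 5 = 37.3333/5 = 7.4667
  Sample standard deviations s_i = √(s[i,i]):
  s(X) = √(8) = 2.8284
  s(Y) = √(7.4667) = 2.7325

Step 3 — r_{ij} = s_{ij} / (s_i · s_j):
  r[X,X] = 1 (diagonal).
  r[X,Y] = 2.4 / (2.8284 · 2.7325) = 2.4 / 7.7287 = 0.3105
  r[Y,Y] = 1 (diagonal).

R is symmetric with unit diagonal. Assembling:

R = [[1, 0.3105],
 [0.3105, 1]]


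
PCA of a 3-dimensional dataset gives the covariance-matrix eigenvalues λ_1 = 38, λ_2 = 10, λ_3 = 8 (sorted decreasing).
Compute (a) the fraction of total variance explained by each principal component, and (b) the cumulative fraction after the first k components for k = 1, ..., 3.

Step 1 — total variance = trace(Sigma) = Σ λ_i = 38 + 10 + 8 = 56.

Step 2 — fraction explained by component i = λ_i / Σ λ:
  PC1: 38/56 = 0.6786
  PC2: 10/56 = 0.1786
  PC3: 8/56 = 0.1429

Step 3 — cumulative fraction after k components = (λ_1 + ... + λ_k) / Σ λ:
  k = 1: 38/56 = 0.6786
  k = 2: (38 + 10)/56 = 48/56 = 0.8571
  k = 3: (38 + 10 + 8)/56 = 56/56 = 1

Summary (fraction, with percent):

explained: PC1 0.6786 (67.86%), PC2 0.1786 (17.86%), PC3 0.1429 (14.29%);  cumulative: 0.6786, 0.8571, 1


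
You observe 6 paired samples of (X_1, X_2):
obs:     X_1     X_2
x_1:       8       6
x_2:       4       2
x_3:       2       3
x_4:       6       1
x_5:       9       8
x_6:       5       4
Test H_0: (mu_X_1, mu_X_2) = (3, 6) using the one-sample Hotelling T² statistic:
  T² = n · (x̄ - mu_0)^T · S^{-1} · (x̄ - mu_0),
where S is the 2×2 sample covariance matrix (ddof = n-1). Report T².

Step 1 — sample mean vector:
  mean(X_1) = (8 + 4 + 2 + 6 + 9 + 5) / 6 = 34/6 = 5.6667
  mean(X_2) = (6 + 2 + 3 + 1 + 8 + 4) / 6 = 24/6 = 4
  x̄ = (5.6667, 4),  deviation x̄ - mu_0 = (5.6667, 4) - (3, 6) = (2.6667, -2).

Step 2 — sample covariance matrix, S[i,j] = (1/(n-1)) · Σ_k (x_{k,i} - mean_i) · (x_{k,j} - mean_j), divisor n-1 = 5:
  S[X_1,X_1] = ((2.3333)·(2.3333) + (-1.6667)·(-1.6667) + (-3.6667)·(-3.6667) + (0.3333)·(0.3333) + (3.3333)·(3.3333) + (-0.6667)·(-0.6667)) / 5 = 33.3333/5 = 6.6667
  S[X_1,X_2] = ((2.3333)·(2) + (-1.6667)·(-2) + (-3.6667)·(-1) + (0.3333)·(-3) + (3.3333)·(4) + (-0.6667)·(0)) / 5 = 24/5 = 4.8
  S[X_2,X_2] = ((2)·(2) + (-2)·(-2) + (-1)·(-1) + (-3)·(-3) + (4)·(4) + (0)·(0)) / 5 = 34/5 = 6.8
  S = [[6.6667, 4.8],
 [4.8, 6.8]].

Step 3 — invert S. det(S) = 6.6667·6.8 - (4.8)² = 22.2933.
  S^{-1} = (1/det) · [[d, -b], [-b, a]] = [[0.305, -0.2153],
 [-0.2153, 0.299]].

Step 4 — quadratic form (x̄ - mu_0)^T · S^{-1} · (x̄ - mu_0):
  S^{-1} · (x̄ - mu_0) = (1.244, -1.1722),
  (x̄ - mu_0)^T · [...] = (2.6667)·(1.244) + (-2)·(-1.1722) = 5.6619.

Step 5 — scale by n: T² = 6 · 5.6619 = 33.9713.

T² ≈ 33.9713


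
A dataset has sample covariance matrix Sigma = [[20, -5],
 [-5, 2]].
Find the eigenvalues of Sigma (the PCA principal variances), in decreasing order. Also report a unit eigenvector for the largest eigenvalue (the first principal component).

Step 1 — characteristic polynomial of 2×2 Sigma:
  det(Sigma - λI) = λ² - trace · λ + det = 0.
  trace = 20 + 2 = 22, det = 20·2 - (-5)² = 15.
Step 2 — discriminant:
  Δ = trace² - 4·det = 484 - 60 = 424.
Step 3 — eigenvalues:
  λ = (trace ± √Δ)/2 = (22 ± 20.5913)/2,
  λ_1 = 21.2956,  λ_2 = 0.7044.

Step 4 — unit eigenvector for λ_1: solve (Sigma - λ_1 I)v = 0. First row:
  (20 - 21.2956)·v_x + (-5)·v_y = 0, i.e. (-1.2956)·v_x + (-5)·v_y = 0,
  so v ∝ (b, λ_1 - a) = (-5, 1.2956); multiply by -1 so the first entry is positive: u = (5, -1.2956).
  ||u|| = √((5)² + (-1.2956)²) = √(26.6787) ≈ 5.1651,
  v_1 = u/||u|| ≈ (0.968, -0.2508) (||v_1|| = 1).

λ_1 = 21.2956,  λ_2 = 0.7044;  v_1 ≈ (0.968, -0.2508)


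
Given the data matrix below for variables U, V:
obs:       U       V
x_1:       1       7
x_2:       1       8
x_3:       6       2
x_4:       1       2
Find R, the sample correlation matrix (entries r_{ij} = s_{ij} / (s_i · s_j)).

Step 1 — column means:
  mean(U) = (1 + 1 + 6 + 1) / 4 = 9/4 = 2.25
  mean(V) = (7 + 8 + 2 + 2) / 4 = 19/4 = 4.75

Step 2 — sample variances and covariances s[i,j] = (1/(n-1)) · Σ_k (x_{k,i} - mean_i) · (x_{k,j} - mean_j), with n-1 = 3:
  s[U,U] = ((-1.25)·(-1.25) + (-1.25)·(-1.25) + (3.75)·(3.75) + (-1.25)·(-1.25)) / 3 = 18.75/3 = 6.25
  s[U,V] = ((-1.25)·(2.25) + (-1.25)·(3.25) + (3.75)·(-2.75) + (-1.25)·(-2.75)) / 3 = -13.75/3 = -4.5833
  s[V,V] = ((2.25)·(2.25) + (3.25)·(3.25) + (-2.75)·(-2.75) + (-2.75)·(-2.75)) / 3 = 30.75/3 = 10.25
  Sample standard deviations s_i = √(s[i,i]):
  s(U) = √(6.25) = 2.5
  s(V) = √(10.25) = 3.2016

Step 3 — r_{ij} = s_{ij} / (s_i · s_j):
  r[U,U] = 1 (diagonal).
  r[U,V] = -4.5833 / (2.5 · 3.2016) = -4.5833 / 8.0039 = -0.5726
  r[V,V] = 1 (diagonal).

R is symmetric with unit diagonal. Assembling:

R = [[1, -0.5726],
 [-0.5726, 1]]


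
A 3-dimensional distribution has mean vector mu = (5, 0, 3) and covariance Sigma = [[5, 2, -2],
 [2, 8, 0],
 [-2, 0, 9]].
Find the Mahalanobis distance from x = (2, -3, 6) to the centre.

Step 1 — centre the observation: (x - mu) = (-3, -3, 3).

Step 2 — invert Sigma (cofactor / det for 3×3, or solve directly):
  Sigma^{-1} = [[0.2466, -0.0616, 0.0548],
 [-0.0616, 0.1404, -0.0137],
 [0.0548, -0.0137, 0.1233]].

Step 3 — form the quadratic (x - mu)^T · Sigma^{-1} · (x - mu):
  Sigma^{-1} · (x - mu) = (-0.3904, -0.2774, 0.2466).
  (x - mu)^T · [Sigma^{-1} · (x - mu)] = (-3)·(-0.3904) + (-3)·(-0.2774) + (3)·(0.2466) = 2.7432.

Step 4 — take square root: d = √(2.7432) ≈ 1.6562.

d(x, mu) = √(2.7432) ≈ 1.6562


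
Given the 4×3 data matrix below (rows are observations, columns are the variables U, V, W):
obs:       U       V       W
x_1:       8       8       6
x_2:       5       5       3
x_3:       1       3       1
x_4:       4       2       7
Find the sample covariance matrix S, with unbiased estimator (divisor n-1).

Step 1 — column means:
  mean(U) = (8 + 5 + 1 + 4) / 4 = 18/4 = 4.5
  mean(V) = (8 + 5 + 3 + 2) / 4 = 18/4 = 4.5
  mean(W) = (6 + 3 + 1 + 7) / 4 = 17/4 = 4.25

Step 2 — sample covariance S[i,j] = (1/(n-1)) · Σ_k (x_{k,i} - mean_i) · (x_{k,j} - mean_j), with n-1 = 3.
  S[U,U] = ((3.5)·(3.5) + (0.5)·(0.5) + (-3.5)·(-3.5) + (-0.5)·(-0.5)) / 3 = 25/3 = 8.3333
  S[U,V] = ((3.5)·(3.5) + (0.5)·(0.5) + (-3.5)·(-1.5) + (-0.5)·(-2.5)) / 3 = 19/3 = 6.3333
  S[U,W] = ((3.5)·(1.75) + (0.5)·(-1.25) + (-3.5)·(-3.25) + (-0.5)·(2.75)) / 3 = 15.5/3 = 5.1667
  S[V,V] = ((3.5)·(3.5) + (0.5)·(0.5) + (-1.5)·(-1.5) + (-2.5)·(-2.5)) / 3 = 21/3 = 7
  S[V,W] = ((3.5)·(1.75) + (0.5)·(-1.25) + (-1.5)·(-3.25) + (-2.5)·(2.75)) / 3 = 3.5/3 = 1.1667
  S[W,W] = ((1.75)·(1.75) + (-1.25)·(-1.25) + (-3.25)·(-3.25) + (2.75)·(2.75)) / 3 = 22.75/3 = 7.5833

S is symmetric (S[j,i] = S[i,j]). Assembling:

S = [[8.3333, 6.3333, 5.1667],
 [6.3333, 7, 1.1667],
 [5.1667, 1.1667, 7.5833]]


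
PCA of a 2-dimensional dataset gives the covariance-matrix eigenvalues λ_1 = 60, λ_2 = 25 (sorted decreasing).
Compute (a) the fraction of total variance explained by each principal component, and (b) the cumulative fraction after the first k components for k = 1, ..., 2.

Step 1 — total variance = trace(Sigma) = Σ λ_i = 60 + 25 = 85.

Step 2 — fraction explained by component i = λ_i / Σ λ:
  PC1: 60/85 = 0.7059
  PC2: 25/85 = 0.2941

Step 3 — cumulative fraction after k components = (λ_1 + ... + λ_k) / Σ λ:
  k = 1: 60/85 = 0.7059
  k = 2: (60 + 25)/85 = 85/85 = 1

Summary (fraction, with percent):

explained: PC1 0.7059 (70.59%), PC2 0.2941 (29.41%);  cumulative: 0.7059, 1


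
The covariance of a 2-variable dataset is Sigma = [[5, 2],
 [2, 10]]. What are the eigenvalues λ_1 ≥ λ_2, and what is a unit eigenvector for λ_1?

Step 1 — characteristic polynomial of 2×2 Sigma:
  det(Sigma - λI) = λ² - trace · λ + det = 0.
  trace = 5 + 10 = 15, det = 5·10 - (2)² = 46.
Step 2 — discriminant:
  Δ = trace² - 4·det = 225 - 184 = 41.
Step 3 — eigenvalues:
  λ = (trace ± √Δ)/2 = (15 ± 6.4031)/2,
  λ_1 = 10.7016,  λ_2 = 4.2984.

Step 4 — unit eigenvector for λ_1: solve (Sigma - λ_1 I)v = 0. First row:
  (5 - 10.7016)·v_x + (2)·v_y = 0, i.e. (-5.7016)·v_x + (2)·v_y = 0,
  so v ∝ (b, λ_1 - a) = (2, 5.7016) = u.
  ||u|| = √((2)² + (5.7016)²) = √(36.5078) ≈ 6.0422,
  v_1 = u/||u|| ≈ (0.331, 0.9436) (||v_1|| = 1).

λ_1 = 10.7016,  λ_2 = 4.2984;  v_1 ≈ (0.331, 0.9436)


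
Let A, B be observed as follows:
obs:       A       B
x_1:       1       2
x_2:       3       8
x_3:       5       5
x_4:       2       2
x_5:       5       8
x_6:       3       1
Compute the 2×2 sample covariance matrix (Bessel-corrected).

Step 1 — column means:
  mean(A) = (1 + 3 + 5 + 2 + 5 + 3) / 6 = 19/6 = 3.1667
  mean(B) = (2 + 8 + 5 + 2 + 8 + 1) / 6 = 26/6 = 4.3333

Step 2 — sample covariance S[i,j] = (1/(n-1)) · Σ_k (x_{k,i} - mean_i) · (x_{k,j} - mean_j), with n-1 = 5.
  S[A,A] = ((-2.1667)·(-2.1667) + (-0.1667)·(-0.1667) + (1.8333)·(1.8333) + (-1.1667)·(-1.1667) + (1.8333)·(1.8333) + (-0.1667)·(-0.1667)) / 5 = 12.8333/5 = 2.5667
  S[A,B] = ((-2.1667)·(-2.3333) + (-0.1667)·(3.6667) + (1.8333)·(0.6667) + (-1.1667)·(-2.3333) + (1.8333)·(3.6667) + (-0.1667)·(-3.3333)) / 5 = 15.6667/5 = 3.1333
  S[B,B] = ((-2.3333)·(-2.3333) + (3.6667)·(3.6667) + (0.6667)·(0.6667) + (-2.3333)·(-2.3333) + (3.6667)·(3.6667) + (-3.3333)·(-3.3333)) / 5 = 49.3333/5 = 9.8667

S is symmetric (S[j,i] = S[i,j]). Assembling:

S = [[2.5667, 3.1333],
 [3.1333, 9.8667]]


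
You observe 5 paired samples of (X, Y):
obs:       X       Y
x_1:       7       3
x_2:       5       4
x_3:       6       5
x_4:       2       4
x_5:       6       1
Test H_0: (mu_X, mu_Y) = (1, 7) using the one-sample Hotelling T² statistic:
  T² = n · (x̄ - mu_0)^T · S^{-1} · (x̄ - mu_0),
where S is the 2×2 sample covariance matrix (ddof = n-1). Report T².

Step 1 — sample mean vector:
  mean(X) = (7 + 5 + 6 + 2 + 6) / 5 = 26/5 = 5.2
  mean(Y) = (3 + 4 + 5 + 4 + 1) / 5 = 17/5 = 3.4
  x̄ = (5.2, 3.4),  deviation x̄ - mu_0 = (5.2, 3.4) - (1, 7) = (4.2, -3.6).

Step 2 — sample covariance matrix, S[i,j] = (1/(n-1)) · Σ_k (x_{k,i} - mean_i) · (x_{k,j} - mean_j), divisor n-1 = 4:
  S[X,X] = ((1.8)·(1.8) + (-0.2)·(-0.2) + (0.8)·(0.8) + (-3.2)·(-3.2) + (0.8)·(0.8)) / 4 = 14.8/4 = 3.7
  S[X,Y] = ((1.8)·(-0.4) + (-0.2)·(0.6) + (0.8)·(1.6) + (-3.2)·(0.6) + (0.8)·(-2.4)) / 4 = -3.4/4 = -0.85
  S[Y,Y] = ((-0.4)·(-0.4) + (0.6)·(0.6) + (1.6)·(1.6) + (0.6)·(0.6) + (-2.4)·(-2.4)) / 4 = 9.2/4 = 2.3
  S = [[3.7, -0.85],
 [-0.85, 2.3]].

Step 3 — invert S. det(S) = 3.7·2.3 - (-0.85)² = 7.7875.
  S^{-1} = (1/det) · [[d, -b], [-b, a]] = [[0.2953, 0.1091],
 [0.1091, 0.4751]].

Step 4 — quadratic form (x̄ - mu_0)^T · S^{-1} · (x̄ - mu_0):
  S^{-1} · (x̄ - mu_0) = (0.8475, -1.252),
  (x̄ - mu_0)^T · [...] = (4.2)·(0.8475) + (-3.6)·(-1.252) = 8.0668.

Step 5 — scale by n: T² = 5 · 8.0668 = 40.3339.

T² ≈ 40.3339


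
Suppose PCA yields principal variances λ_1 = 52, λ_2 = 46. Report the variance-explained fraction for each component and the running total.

Step 1 — total variance = trace(Sigma) = Σ λ_i = 52 + 46 = 98.

Step 2 — fraction explained by component i = λ_i / Σ λ:
  PC1: 52/98 = 0.5306
  PC2: 46/98 = 0.4694

Step 3 — cumulative fraction after k components = (λ_1 + ... + λ_k) / Σ λ:
  k = 1: 52/98 = 0.5306
  k = 2: (52 + 46)/98 = 98/98 = 1

Summary (fraction, with percent):

explained: PC1 0.5306 (53.06%), PC2 0.4694 (46.94%);  cumulative: 0.5306, 1


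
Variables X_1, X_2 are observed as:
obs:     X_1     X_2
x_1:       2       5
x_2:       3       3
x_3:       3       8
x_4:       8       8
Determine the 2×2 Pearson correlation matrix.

Step 1 — column means:
  mean(X_1) = (2 + 3 + 3 + 8) / 4 = 16/4 = 4
  mean(X_2) = (5 + 3 + 8 + 8) / 4 = 24/4 = 6

Step 2 — sample variances and covariances s[i,j] = (1/(n-1)) · Σ_k (x_{k,i} - mean_i) · (x_{k,j} - mean_j), with n-1 = 3:
  s[X_1,X_1] = ((-2)·(-2) + (-1)·(-1) + (-1)·(-1) + (4)·(4)) / 3 = 22/3 = 7.3333
  s[X_1,X_2] = ((-2)·(-1) + (-1)·(-3) + (-1)·(2) + (4)·(2)) / 3 = 11/3 = 3.6667
  s[X_2,X_2] = ((-1)·(-1) + (-3)·(-3) + (2)·(2) + (2)·(2)) / 3 = 18/3 = 6
  Sample standard deviations s_i = √(s[i,i]):
  s(X_1) = √(7.3333) = 2.708
  s(X_2) = √(6) = 2.4495

Step 3 — r_{ij} = s_{ij} / (s_i · s_j):
  r[X_1,X_1] = 1 (diagonal).
  r[X_1,X_2] = 3.6667 / (2.708 · 2.4495) = 3.6667 / 6.6332 = 0.5528
  r[X_2,X_2] = 1 (diagonal).

R is symmetric with unit diagonal. Assembling:

R = [[1, 0.5528],
 [0.5528, 1]]


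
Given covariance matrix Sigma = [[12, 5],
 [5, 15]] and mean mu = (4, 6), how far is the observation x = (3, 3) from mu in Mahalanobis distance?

Step 1 — centre the observation: (x - mu) = (-1, -3).

Step 2 — invert Sigma. det(Sigma) = 12·15 - (5)² = 155.
  Sigma^{-1} = (1/det) · [[d, -b], [-b, a]] = [[0.0968, -0.0323],
 [-0.0323, 0.0774]].

Step 3 — form the quadratic (x - mu)^T · Sigma^{-1} · (x - mu):
  Sigma^{-1} · (x - mu) = (0, -0.2).
  (x - mu)^T · [Sigma^{-1} · (x - mu)] = (-1)·(0) + (-3)·(-0.2) = 0.6.

Step 4 — take square root: d = √(0.6) ≈ 0.7746.

d(x, mu) = √(0.6) ≈ 0.7746


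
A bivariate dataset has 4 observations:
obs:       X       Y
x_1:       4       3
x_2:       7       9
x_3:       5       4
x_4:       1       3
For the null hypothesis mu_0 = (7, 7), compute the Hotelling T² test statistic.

Step 1 — sample mean vector:
  mean(X) = (4 + 7 + 5 + 1) / 4 = 17/4 = 4.25
  mean(Y) = (3 + 9 + 4 + 3) / 4 = 19/4 = 4.75
  x̄ = (4.25, 4.75),  deviation x̄ - mu_0 = (4.25, 4.75) - (7, 7) = (-2.75, -2.25).

Step 2 — sample covariance matrix, S[i,j] = (1/(n-1)) · Σ_k (x_{k,i} - mean_i) · (x_{k,j} - mean_j), divisor n-1 = 3:
  S[X,X] = ((-0.25)·(-0.25) + (2.75)·(2.75) + (0.75)·(0.75) + (-3.25)·(-3.25)) / 3 = 18.75/3 = 6.25
  S[X,Y] = ((-0.25)·(-1.75) + (2.75)·(4.25) + (0.75)·(-0.75) + (-3.25)·(-1.75)) / 3 = 17.25/3 = 5.75
  S[Y,Y] = ((-1.75)·(-1.75) + (4.25)·(4.25) + (-0.75)·(-0.75) + (-1.75)·(-1.75)) / 3 = 24.75/3 = 8.25
  S = [[6.25, 5.75],
 [5.75, 8.25]].

Step 3 — invert S. det(S) = 6.25·8.25 - (5.75)² = 18.5.
  S^{-1} = (1/det) · [[d, -b], [-b, a]] = [[0.4459, -0.3108],
 [-0.3108, 0.3378]].

Step 4 — quadratic form (x̄ - mu_0)^T · S^{-1} · (x̄ - mu_0):
  S^{-1} · (x̄ - mu_0) = (-0.527, 0.0946),
  (x̄ - mu_0)^T · [...] = (-2.75)·(-0.527) + (-2.25)·(0.0946) = 1.2365.

Step 5 — scale by n: T² = 4 · 1.2365 = 4.9459.

T² ≈ 4.9459


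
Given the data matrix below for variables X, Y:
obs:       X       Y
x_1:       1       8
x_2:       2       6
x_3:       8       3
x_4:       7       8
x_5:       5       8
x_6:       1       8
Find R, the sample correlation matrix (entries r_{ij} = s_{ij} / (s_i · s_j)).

Step 1 — column means:
  mean(X) = (1 + 2 + 8 + 7 + 5 + 1) / 6 = 24/6 = 4
  mean(Y) = (8 + 6 + 3 + 8 + 8 + 8) / 6 = 41/6 = 6.8333

Step 2 — sample variances and covariances s[i,j] = (1/(n-1)) · Σ_k (x_{k,i} - mean_i) · (x_{k,j} - mean_j), with n-1 = 5:
  s[X,X] = ((-3)·(-3) + (-2)·(-2) + (4)·(4) + (3)·(3) + (1)·(1) + (-3)·(-3)) / 5 = 48/5 = 9.6
  s[X,Y] = ((-3)·(1.1667) + (-2)·(-0.8333) + (4)·(-3.8333) + (3)·(1.1667) + (1)·(1.1667) + (-3)·(1.1667)) / 5 = -16/5 = -3.2
  s[Y,Y] = ((1.1667)·(1.1667) + (-0.8333)·(-0.8333) + (-3.8333)·(-3.8333) + (1.1667)·(1.1667) + (1.1667)·(1.1667) + (1.1667)·(1.1667)) / 5 = 20.8333/5 = 4.1667
  Sample standard deviations s_i = √(s[i,i]):
  s(X) = √(9.6) = 3.0984
  s(Y) = √(4.1667) = 2.0412

Step 3 — r_{ij} = s_{ij} / (s_i · s_j):
  r[X,X] = 1 (diagonal).
  r[X,Y] = -3.2 / (3.0984 · 2.0412) = -3.2 / 6.3246 = -0.506
  r[Y,Y] = 1 (diagonal).

R is symmetric with unit diagonal. Assembling:

R = [[1, -0.506],
 [-0.506, 1]]


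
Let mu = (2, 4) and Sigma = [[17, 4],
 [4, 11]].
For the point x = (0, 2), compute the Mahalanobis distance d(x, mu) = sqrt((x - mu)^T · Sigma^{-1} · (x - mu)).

Step 1 — centre the observation: (x - mu) = (-2, -2).

Step 2 — invert Sigma. det(Sigma) = 17·11 - (4)² = 171.
  Sigma^{-1} = (1/det) · [[d, -b], [-b, a]] = [[0.0643, -0.0234],
 [-0.0234, 0.0994]].

Step 3 — form the quadratic (x - mu)^T · Sigma^{-1} · (x - mu):
  Sigma^{-1} · (x - mu) = (-0.0819, -0.152).
  (x - mu)^T · [Sigma^{-1} · (x - mu)] = (-2)·(-0.0819) + (-2)·(-0.152) = 0.4678.

Step 4 — take square root: d = √(0.4678) ≈ 0.684.

d(x, mu) = √(0.4678) ≈ 0.684


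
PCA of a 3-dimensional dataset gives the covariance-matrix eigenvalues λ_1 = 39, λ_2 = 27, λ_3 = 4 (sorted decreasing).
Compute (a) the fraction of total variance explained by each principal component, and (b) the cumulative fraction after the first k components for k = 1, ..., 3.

Step 1 — total variance = trace(Sigma) = Σ λ_i = 39 + 27 + 4 = 70.

Step 2 — fraction explained by component i = λ_i / Σ λ:
  PC1: 39/70 = 0.5571
  PC2: 27/70 = 0.3857
  PC3: 4/70 = 0.0571

Step 3 — cumulative fraction after k components = (λ_1 + ... + λ_k) / Σ λ:
  k = 1: 39/70 = 0.5571
  k = 2: (39 + 27)/70 = 66/70 = 0.9429
  k = 3: (39 + 27 + 4)/70 = 70/70 = 1

Summary (fraction, with percent):

explained: PC1 0.5571 (55.71%), PC2 0.3857 (38.57%), PC3 0.0571 (5.71%);  cumulative: 0.5571, 0.9429, 1


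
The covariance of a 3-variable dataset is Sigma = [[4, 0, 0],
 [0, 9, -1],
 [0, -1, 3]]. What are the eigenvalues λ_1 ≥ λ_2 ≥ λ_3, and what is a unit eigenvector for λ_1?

Step 1 — characteristic polynomial p(λ) = det(λI - Sigma) = λ³ - tr·λ² + c_1·λ - det, where tr = trace, c_1 = sum of the principal 2×2 minors, det = det(Sigma):
  tr = 4 + 9 + 3 = 16,
  c_1 = (4·9 - (0)²) + (4·3 - (0)²) + (9·3 - (-1)²) = 36 + 12 + 26 = 74,
  det = 4·(9·3 - (-1)²) - (0)·((0)·3 - (-1)·(0)) + (0)·((0)·(-1) - 9·(0)) = 4·(26) - (0)·(0) + (0)·(0) = 104.
  So p(λ) = λ³ - 16λ² + 74λ - 104.
Step 2 — look for an integer root (rational root theorem: any rational root is an integer divisor of 104). Testing λ = 4:
  p(4) = 64 - 256 + 296 - 104 = 0  ✓
  Dividing out (λ - 4): p(λ) = (λ - 4)(λ² - 12λ + 26).
Step 3 — remaining eigenvalues from the quadratic λ² - 12λ + 26 = 0:
  Δ = 12² - 4·26 = 144 - 104 = 40,  λ = (12 ± √40)/2 = (12 ± 6.3246)/2 ≈ 9.1623 or 2.8377.
  Sorted: λ_1 = 9.1623,  λ_2 = 4,  λ_3 = 2.8377  (check: sum = 16 = tr ✓).

Step 4 — unit eigenvector for λ_1 ≈ 9.1623: v spans the null space of (Sigma - λ_1 I), whose rows are
  r_1 = (-5.1623, 0, 0),  r_2 = (0, -0.1623, -1),  r_3 = (0, -1, -6.1623).
  v is orthogonal to every row, so take v ∝ r_1 × r_2 = ((0)·(-1) - (0)·(-0.1623), (0)·(0) - (-5.1623)·(-1), (-5.1623)·(-0.1623) - (0)·(0)) ≈ (0, -5.1623, 0.8377).
  Rescale (multiply by -1 so the first nonzero entry is positive): u = (0, 5.1623, -0.8377).
  ||u|| = √((0)² + (5.1623)² + (-0.8377)²) = √(27.3509) ≈ 5.2298,  v_1 = u/||u|| ≈ (0, 0.9871, -0.1602) (||v_1|| = 1).

λ_1 = 9.1623,  λ_2 = 4,  λ_3 = 2.8377;  v_1 ≈ (0, 0.9871, -0.1602)


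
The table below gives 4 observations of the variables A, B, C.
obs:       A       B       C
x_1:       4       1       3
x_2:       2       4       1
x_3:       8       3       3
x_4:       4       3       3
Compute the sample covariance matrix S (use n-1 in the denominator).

Step 1 — column means:
  mean(A) = (4 + 2 + 8 + 4) / 4 = 18/4 = 4.5
  mean(B) = (1 + 4 + 3 + 3) / 4 = 11/4 = 2.75
  mean(C) = (3 + 1 + 3 + 3) / 4 = 10/4 = 2.5

Step 2 — sample covariance S[i,j] = (1/(n-1)) · Σ_k (x_{k,i} - mean_i) · (x_{k,j} - mean_j), with n-1 = 3.
  S[A,A] = ((-0.5)·(-0.5) + (-2.5)·(-2.5) + (3.5)·(3.5) + (-0.5)·(-0.5)) / 3 = 19/3 = 6.3333
  S[A,B] = ((-0.5)·(-1.75) + (-2.5)·(1.25) + (3.5)·(0.25) + (-0.5)·(0.25)) / 3 = -1.5/3 = -0.5
  S[A,C] = ((-0.5)·(0.5) + (-2.5)·(-1.5) + (3.5)·(0.5) + (-0.5)·(0.5)) / 3 = 5/3 = 1.6667
  S[B,B] = ((-1.75)·(-1.75) + (1.25)·(1.25) + (0.25)·(0.25) + (0.25)·(0.25)) / 3 = 4.75/3 = 1.5833
  S[B,C] = ((-1.75)·(0.5) + (1.25)·(-1.5) + (0.25)·(0.5) + (0.25)·(0.5)) / 3 = -2.5/3 = -0.8333
  S[C,C] = ((0.5)·(0.5) + (-1.5)·(-1.5) + (0.5)·(0.5) + (0.5)·(0.5)) / 3 = 3/3 = 1

S is symmetric (S[j,i] = S[i,j]). Assembling:

S = [[6.3333, -0.5, 1.6667],
 [-0.5, 1.5833, -0.8333],
 [1.6667, -0.8333, 1]]


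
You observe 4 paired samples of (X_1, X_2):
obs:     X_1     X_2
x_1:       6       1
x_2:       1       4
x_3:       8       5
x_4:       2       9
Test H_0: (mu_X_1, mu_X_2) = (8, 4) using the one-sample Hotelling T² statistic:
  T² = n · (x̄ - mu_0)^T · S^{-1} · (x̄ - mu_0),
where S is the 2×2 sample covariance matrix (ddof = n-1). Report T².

Step 1 — sample mean vector:
  mean(X_1) = (6 + 1 + 8 + 2) / 4 = 17/4 = 4.25
  mean(X_2) = (1 + 4 + 5 + 9) / 4 = 19/4 = 4.75
  x̄ = (4.25, 4.75),  deviation x̄ - mu_0 = (4.25, 4.75) - (8, 4) = (-3.75, 0.75).

Step 2 — sample covariance matrix, S[i,j] = (1/(n-1)) · Σ_k (x_{k,i} - mean_i) · (x_{k,j} - mean_j), divisor n-1 = 3:
  S[X_1,X_1] = ((1.75)·(1.75) + (-3.25)·(-3.25) + (3.75)·(3.75) + (-2.25)·(-2.25)) / 3 = 32.75/3 = 10.9167
  S[X_1,X_2] = ((1.75)·(-3.75) + (-3.25)·(-0.75) + (3.75)·(0.25) + (-2.25)·(4.25)) / 3 = -12.75/3 = -4.25
  S[X_2,X_2] = ((-3.75)·(-3.75) + (-0.75)·(-0.75) + (0.25)·(0.25) + (4.25)·(4.25)) / 3 = 32.75/3 = 10.9167
  S = [[10.9167, -4.25],
 [-4.25, 10.9167]].

Step 3 — invert S. det(S) = 10.9167·10.9167 - (-4.25)² = 101.1111.
  S^{-1} = (1/det) · [[d, -b], [-b, a]] = [[0.108, 0.042],
 [0.042, 0.108]].

Step 4 — quadratic form (x̄ - mu_0)^T · S^{-1} · (x̄ - mu_0):
  S^{-1} · (x̄ - mu_0) = (-0.3734, -0.0766),
  (x̄ - mu_0)^T · [...] = (-3.75)·(-0.3734) + (0.75)·(-0.0766) = 1.3426.

Step 5 — scale by n: T² = 4 · 1.3426 = 5.3703.

T² ≈ 5.3703


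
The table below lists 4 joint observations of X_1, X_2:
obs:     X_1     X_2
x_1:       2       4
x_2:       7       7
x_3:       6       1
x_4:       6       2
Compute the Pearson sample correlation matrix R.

Step 1 — column means:
  mean(X_1) = (2 + 7 + 6 + 6) / 4 = 21/4 = 5.25
  mean(X_2) = (4 + 7 + 1 + 2) / 4 = 14/4 = 3.5

Step 2 — sample variances and covariances s[i,j] = (1/(n-1)) · Σ_k (x_{k,i} - mean_i) · (x_{k,j} - mean_j), with n-1 = 3:
  s[X_1,X_1] = ((-3.25)·(-3.25) + (1.75)·(1.75) + (0.75)·(0.75) + (0.75)·(0.75)) / 3 = 14.75/3 = 4.9167
  s[X_1,X_2] = ((-3.25)·(0.5) + (1.75)·(3.5) + (0.75)·(-2.5) + (0.75)·(-1.5)) / 3 = 1.5/3 = 0.5
  s[X_2,X_2] = ((0.5)·(0.5) + (3.5)·(3.5) + (-2.5)·(-2.5) + (-1.5)·(-1.5)) / 3 = 21/3 = 7
  Sample standard deviations s_i = √(s[i,i]):
  s(X_1) = √(4.9167) = 2.2174
  s(X_2) = √(7) = 2.6458

Step 3 — r_{ij} = s_{ij} / (s_i · s_j):
  r[X_1,X_1] = 1 (diagonal).
  r[X_1,X_2] = 0.5 / (2.2174 · 2.6458) = 0.5 / 5.8666 = 0.0852
  r[X_2,X_2] = 1 (diagonal).

R is symmetric with unit diagonal. Assembling:

R = [[1, 0.0852],
 [0.0852, 1]]


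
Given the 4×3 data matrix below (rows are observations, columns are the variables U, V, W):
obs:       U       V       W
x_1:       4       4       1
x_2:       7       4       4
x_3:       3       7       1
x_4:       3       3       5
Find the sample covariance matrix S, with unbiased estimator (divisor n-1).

Step 1 — column means:
  mean(U) = (4 + 7 + 3 + 3) / 4 = 17/4 = 4.25
  mean(V) = (4 + 4 + 7 + 3) / 4 = 18/4 = 4.5
  mean(W) = (1 + 4 + 1 + 5) / 4 = 11/4 = 2.75

Step 2 — sample covariance S[i,j] = (1/(n-1)) · Σ_k (x_{k,i} - mean_i) · (x_{k,j} - mean_j), with n-1 = 3.
  S[U,U] = ((-0.25)·(-0.25) + (2.75)·(2.75) + (-1.25)·(-1.25) + (-1.25)·(-1.25)) / 3 = 10.75/3 = 3.5833
  S[U,V] = ((-0.25)·(-0.5) + (2.75)·(-0.5) + (-1.25)·(2.5) + (-1.25)·(-1.5)) / 3 = -2.5/3 = -0.8333
  S[U,W] = ((-0.25)·(-1.75) + (2.75)·(1.25) + (-1.25)·(-1.75) + (-1.25)·(2.25)) / 3 = 3.25/3 = 1.0833
  S[V,V] = ((-0.5)·(-0.5) + (-0.5)·(-0.5) + (2.5)·(2.5) + (-1.5)·(-1.5)) / 3 = 9/3 = 3
  S[V,W] = ((-0.5)·(-1.75) + (-0.5)·(1.25) + (2.5)·(-1.75) + (-1.5)·(2.25)) / 3 = -7.5/3 = -2.5
  S[W,W] = ((-1.75)·(-1.75) + (1.25)·(1.25) + (-1.75)·(-1.75) + (2.25)·(2.25)) / 3 = 12.75/3 = 4.25

S is symmetric (S[j,i] = S[i,j]). Assembling:

S = [[3.5833, -0.8333, 1.0833],
 [-0.8333, 3, -2.5],
 [1.0833, -2.5, 4.25]]


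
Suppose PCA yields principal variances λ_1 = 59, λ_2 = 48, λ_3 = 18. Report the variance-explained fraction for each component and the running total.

Step 1 — total variance = trace(Sigma) = Σ λ_i = 59 + 48 + 18 = 125.

Step 2 — fraction explained by component i = λ_i / Σ λ:
  PC1: 59/125 = 0.472
  PC2: 48/125 = 0.384
  PC3: 18/125 = 0.144

Step 3 — cumulative fraction after k components = (λ_1 + ... + λ_k) / Σ λ:
  k = 1: 59/125 = 0.472
  k = 2: (59 + 48)/125 = 107/125 = 0.856
  k = 3: (59 + 48 + 18)/125 = 125/125 = 1

Summary (fraction, with percent):

explained: PC1 0.472 (47.2%), PC2 0.384 (38.4%), PC3 0.144 (14.4%);  cumulative: 0.472, 0.856, 1


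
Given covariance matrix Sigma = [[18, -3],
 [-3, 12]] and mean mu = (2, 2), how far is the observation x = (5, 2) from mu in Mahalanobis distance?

Step 1 — centre the observation: (x - mu) = (3, 0).

Step 2 — invert Sigma. det(Sigma) = 18·12 - (-3)² = 207.
  Sigma^{-1} = (1/det) · [[d, -b], [-b, a]] = [[0.058, 0.0145],
 [0.0145, 0.087]].

Step 3 — form the quadratic (x - mu)^T · Sigma^{-1} · (x - mu):
  Sigma^{-1} · (x - mu) = (0.1739, 0.0435).
  (x - mu)^T · [Sigma^{-1} · (x - mu)] = (3)·(0.1739) + (0)·(0.0435) = 0.5217.

Step 4 — take square root: d = √(0.5217) ≈ 0.7223.

d(x, mu) = √(0.5217) ≈ 0.7223


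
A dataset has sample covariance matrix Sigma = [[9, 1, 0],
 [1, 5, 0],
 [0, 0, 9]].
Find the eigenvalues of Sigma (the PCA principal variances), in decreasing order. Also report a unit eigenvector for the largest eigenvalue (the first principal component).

Step 1 — characteristic polynomial p(λ) = det(λI - Sigma) = λ³ - tr·λ² + c_1·λ - det, where tr = trace, c_1 = sum of the principal 2×2 minors, det = det(Sigma):
  tr = 9 + 5 + 9 = 23,
  c_1 = (9·5 - (1)²) + (9·9 - (0)²) + (5·9 - (0)²) = 44 + 81 + 45 = 170,
  det = 9·(5·9 - (0)²) - (1)·((1)·9 - (0)·(0)) + (0)·((1)·(0) - 5·(0)) = 9·(45) - (1)·(9) + (0)·(0) = 396.
  So p(λ) = λ³ - 23λ² + 170λ - 396.
Step 2 — look for an integer root (rational root theorem: any rational root is an integer divisor of 396). Testing λ = 9:
  p(9) = 729 - 1863 + 1530 - 396 = 0  ✓
  Dividing out (λ - 9): p(λ) = (λ - 9)(λ² - 14λ + 44).
Step 3 — remaining eigenvalues from the quadratic λ² - 14λ + 44 = 0:
  Δ = 14² - 4·44 = 196 - 176 = 20,  λ = (14 ± √20)/2 = (14 ± 4.4721)/2 ≈ 9.2361 or 4.7639.
  Sorted: λ_1 = 9.2361,  λ_2 = 9,  λ_3 = 4.7639  (check: sum = 23 = tr ✓).

Step 4 — unit eigenvector for λ_1 ≈ 9.2361: v spans the null space of (Sigma - λ_1 I), whose rows are
  r_1 = (-0.2361, 1, 0),  r_2 = (1, -4.2361, 0),  r_3 = (0, 0, -0.2361).
  v is orthogonal to every row, so take v ∝ r_1 × r_3 = ((1)·(-0.2361) - (0)·(0), (0)·(0) - (-0.2361)·(-0.2361), (-0.2361)·(0) - (1)·(0)) ≈ (-0.2361, -0.0557, 0).
  Rescale (multiply by -1 so the first nonzero entry is positive): u = (0.2361, 0.0557, 0).
  ||u|| = √((0.2361)² + (0.0557)² + (0)²) = √(0.0588) ≈ 0.2426,  v_1 = u/||u|| ≈ (0.9732, 0.2298, 0) (||v_1|| = 1).

λ_1 = 9.2361,  λ_2 = 9,  λ_3 = 4.7639;  v_1 ≈ (0.9732, 0.2298, 0)


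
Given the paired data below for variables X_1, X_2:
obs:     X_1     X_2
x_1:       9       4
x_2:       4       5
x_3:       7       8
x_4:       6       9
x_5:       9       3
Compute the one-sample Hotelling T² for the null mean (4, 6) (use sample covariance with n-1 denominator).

Step 1 — sample mean vector:
  mean(X_1) = (9 + 4 + 7 + 6 + 9) / 5 = 35/5 = 7
  mean(X_2) = (4 + 5 + 8 + 9 + 3) / 5 = 29/5 = 5.8
  x̄ = (7, 5.8),  deviation x̄ - mu_0 = (7, 5.8) - (4, 6) = (3, -0.2).

Step 2 — sample covariance matrix, S[i,j] = (1/(n-1)) · Σ_k (x_{k,i} - mean_i) · (x_{k,j} - mean_j), divisor n-1 = 4:
  S[X_1,X_1] = ((2)·(2) + (-3)·(-3) + (0)·(0) + (-1)·(-1) + (2)·(2)) / 4 = 18/4 = 4.5
  S[X_1,X_2] = ((2)·(-1.8) + (-3)·(-0.8) + (0)·(2.2) + (-1)·(3.2) + (2)·(-2.8)) / 4 = -10/4 = -2.5
  S[X_2,X_2] = ((-1.8)·(-1.8) + (-0.8)·(-0.8) + (2.2)·(2.2) + (3.2)·(3.2) + (-2.8)·(-2.8)) / 4 = 26.8/4 = 6.7
  S = [[4.5, -2.5],
 [-2.5, 6.7]].

Step 3 — invert S. det(S) = 4.5·6.7 - (-2.5)² = 23.9.
  S^{-1} = (1/det) · [[d, -b], [-b, a]] = [[0.2803, 0.1046],
 [0.1046, 0.1883]].

Step 4 — quadratic form (x̄ - mu_0)^T · S^{-1} · (x̄ - mu_0):
  S^{-1} · (x̄ - mu_0) = (0.8201, 0.2762),
  (x̄ - mu_0)^T · [...] = (3)·(0.8201) + (-0.2)·(0.2762) = 2.405.

Step 5 — scale by n: T² = 5 · 2.405 = 12.0251.

T² ≈ 12.0251


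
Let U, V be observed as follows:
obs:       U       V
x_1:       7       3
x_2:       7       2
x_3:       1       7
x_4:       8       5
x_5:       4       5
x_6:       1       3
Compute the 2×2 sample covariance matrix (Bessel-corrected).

Step 1 — column means:
  mean(U) = (7 + 7 + 1 + 8 + 4 + 1) / 6 = 28/6 = 4.6667
  mean(V) = (3 + 2 + 7 + 5 + 5 + 3) / 6 = 25/6 = 4.1667

Step 2 — sample covariance S[i,j] = (1/(n-1)) · Σ_k (x_{k,i} - mean_i) · (x_{k,j} - mean_j), with n-1 = 5.
  S[U,U] = ((2.3333)·(2.3333) + (2.3333)·(2.3333) + (-3.6667)·(-3.6667) + (3.3333)·(3.3333) + (-0.6667)·(-0.6667) + (-3.6667)·(-3.6667)) / 5 = 49.3333/5 = 9.8667
  S[U,V] = ((2.3333)·(-1.1667) + (2.3333)·(-2.1667) + (-3.6667)·(2.8333) + (3.3333)·(0.8333) + (-0.6667)·(0.8333) + (-3.6667)·(-1.1667)) / 5 = -11.6667/5 = -2.3333
  S[V,V] = ((-1.1667)·(-1.1667) + (-2.1667)·(-2.1667) + (2.8333)·(2.8333) + (0.8333)·(0.8333) + (0.8333)·(0.8333) + (-1.1667)·(-1.1667)) / 5 = 16.8333/5 = 3.3667

S is symmetric (S[j,i] = S[i,j]). Assembling:

S = [[9.8667, -2.3333],
 [-2.3333, 3.3667]]


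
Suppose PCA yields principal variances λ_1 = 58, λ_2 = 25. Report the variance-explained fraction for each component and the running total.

Step 1 — total variance = trace(Sigma) = Σ λ_i = 58 + 25 = 83.

Step 2 — fraction explained by component i = λ_i / Σ λ:
  PC1: 58/83 = 0.6988
  PC2: 25/83 = 0.3012

Step 3 — cumulative fraction after k components = (λ_1 + ... + λ_k) / Σ λ:
  k = 1: 58/83 = 0.6988
  k = 2: (58 + 25)/83 = 83/83 = 1

Summary (fraction, with percent):

explained: PC1 0.6988 (69.88%), PC2 0.3012 (30.12%);  cumulative: 0.6988, 1


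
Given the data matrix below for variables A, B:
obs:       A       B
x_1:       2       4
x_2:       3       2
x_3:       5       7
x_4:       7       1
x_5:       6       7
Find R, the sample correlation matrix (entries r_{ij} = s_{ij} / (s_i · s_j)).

Step 1 — column means:
  mean(A) = (2 + 3 + 5 + 7 + 6) / 5 = 23/5 = 4.6
  mean(B) = (4 + 2 + 7 + 1 + 7) / 5 = 21/5 = 4.2

Step 2 — sample variances and covariances s[i,j] = (1/(n-1)) · Σ_k (x_{k,i} - mean_i) · (x_{k,j} - mean_j), with n-1 = 4:
  s[A,A] = ((-2.6)·(-2.6) + (-1.6)·(-1.6) + (0.4)·(0.4) + (2.4)·(2.4) + (1.4)·(1.4)) / 4 = 17.2/4 = 4.3
  s[A,B] = ((-2.6)·(-0.2) + (-1.6)·(-2.2) + (0.4)·(2.8) + (2.4)·(-3.2) + (1.4)·(2.8)) / 4 = 1.4/4 = 0.35
  s[B,B] = ((-0.2)·(-0.2) + (-2.2)·(-2.2) + (2.8)·(2.8) + (-3.2)·(-3.2) + (2.8)·(2.8)) / 4 = 30.8/4 = 7.7
  Sample standard deviations s_i = √(s[i,i]):
  s(A) = √(4.3) = 2.0736
  s(B) = √(7.7) = 2.7749

Step 3 — r_{ij} = s_{ij} / (s_i · s_j):
  r[A,A] = 1 (diagonal).
  r[A,B] = 0.35 / (2.0736 · 2.7749) = 0.35 / 5.7541 = 0.0608
  r[B,B] = 1 (diagonal).

R is symmetric with unit diagonal. Assembling:

R = [[1, 0.0608],
 [0.0608, 1]]


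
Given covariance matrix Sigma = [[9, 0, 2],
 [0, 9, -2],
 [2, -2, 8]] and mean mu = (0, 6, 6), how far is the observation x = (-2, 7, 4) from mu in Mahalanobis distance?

Step 1 — centre the observation: (x - mu) = (-2, 1, -2).

Step 2 — invert Sigma (cofactor / det for 3×3, or solve directly):
  Sigma^{-1} = [[0.1181, -0.0069, -0.0312],
 [-0.0069, 0.1181, 0.0312],
 [-0.0312, 0.0312, 0.1406]].

Step 3 — form the quadratic (x - mu)^T · Sigma^{-1} · (x - mu):
  Sigma^{-1} · (x - mu) = (-0.1806, 0.0694, -0.1875).
  (x - mu)^T · [Sigma^{-1} · (x - mu)] = (-2)·(-0.1806) + (1)·(0.0694) + (-2)·(-0.1875) = 0.8056.

Step 4 — take square root: d = √(0.8056) ≈ 0.8975.

d(x, mu) = √(0.8056) ≈ 0.8975


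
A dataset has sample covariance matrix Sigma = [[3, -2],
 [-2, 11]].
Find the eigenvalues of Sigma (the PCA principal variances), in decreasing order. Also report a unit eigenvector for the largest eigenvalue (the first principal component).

Step 1 — characteristic polynomial of 2×2 Sigma:
  det(Sigma - λI) = λ² - trace · λ + det = 0.
  trace = 3 + 11 = 14, det = 3·11 - (-2)² = 29.
Step 2 — discriminant:
  Δ = trace² - 4·det = 196 - 116 = 80.
Step 3 — eigenvalues:
  λ = (trace ± √Δ)/2 = (14 ± 8.9443)/2,
  λ_1 = 11.4721,  λ_2 = 2.5279.

Step 4 — unit eigenvector for λ_1: solve (Sigma - λ_1 I)v = 0. First row:
  (3 - 11.4721)·v_x + (-2)·v_y = 0, i.e. (-8.4721)·v_x + (-2)·v_y = 0,
  so v ∝ (b, λ_1 - a) = (-2, 8.4721); multiply by -1 so the first entry is positive: u = (2, -8.4721).
  ||u|| = √((2)² + (-8.4721)²) = √(75.7771) ≈ 8.705,
  v_1 = u/||u|| ≈ (0.2298, -0.9732) (||v_1|| = 1).

λ_1 = 11.4721,  λ_2 = 2.5279;  v_1 ≈ (0.2298, -0.9732)


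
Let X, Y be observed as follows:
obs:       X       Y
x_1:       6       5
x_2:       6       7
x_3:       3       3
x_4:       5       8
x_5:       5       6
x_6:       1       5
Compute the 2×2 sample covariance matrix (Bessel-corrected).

Step 1 — column means:
  mean(X) = (6 + 6 + 3 + 5 + 5 + 1) / 6 = 26/6 = 4.3333
  mean(Y) = (5 + 7 + 3 + 8 + 6 + 5) / 6 = 34/6 = 5.6667

Step 2 — sample covariance S[i,j] = (1/(n-1)) · Σ_k (x_{k,i} - mean_i) · (x_{k,j} - mean_j), with n-1 = 5.
  S[X,X] = ((1.6667)·(1.6667) + (1.6667)·(1.6667) + (-1.3333)·(-1.3333) + (0.6667)·(0.6667) + (0.6667)·(0.6667) + (-3.3333)·(-3.3333)) / 5 = 19.3333/5 = 3.8667
  S[X,Y] = ((1.6667)·(-0.6667) + (1.6667)·(1.3333) + (-1.3333)·(-2.6667) + (0.6667)·(2.3333) + (0.6667)·(0.3333) + (-3.3333)·(-0.6667)) / 5 = 8.6667/5 = 1.7333
  S[Y,Y] = ((-0.6667)·(-0.6667) + (1.3333)·(1.3333) + (-2.6667)·(-2.6667) + (2.3333)·(2.3333) + (0.3333)·(0.3333) + (-0.6667)·(-0.6667)) / 5 = 15.3333/5 = 3.0667

S is symmetric (S[j,i] = S[i,j]). Assembling:

S = [[3.8667, 1.7333],
 [1.7333, 3.0667]]


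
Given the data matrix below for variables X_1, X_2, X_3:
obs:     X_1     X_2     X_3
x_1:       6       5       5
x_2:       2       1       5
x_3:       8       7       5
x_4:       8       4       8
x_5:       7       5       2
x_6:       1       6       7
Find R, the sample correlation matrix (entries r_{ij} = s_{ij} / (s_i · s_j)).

Step 1 — column means:
  mean(X_1) = (6 + 2 + 8 + 8 + 7 + 1) / 6 = 32/6 = 5.3333
  mean(X_2) = (5 + 1 + 7 + 4 + 5 + 6) / 6 = 28/6 = 4.6667
  mean(X_3) = (5 + 5 + 5 + 8 + 2 + 7) / 6 = 32/6 = 5.3333

Step 2 — sample variances and covariances s[i,j] = (1/(n-1)) · Σ_k (x_{k,i} - mean_i) · (x_{k,j} - mean_j), with n-1 = 5:
  s[X_1,X_1] = ((0.6667)·(0.6667) + (-3.3333)·(-3.3333) + (2.6667)·(2.6667) + (2.6667)·(2.6667) + (1.6667)·(1.6667) + (-4.3333)·(-4.3333)) / 5 = 47.3333/5 = 9.4667
  s[X_1,X_2] = ((0.6667)·(0.3333) + (-3.3333)·(-3.6667) + (2.6667)·(2.3333) + (2.6667)·(-0.6667) + (1.6667)·(0.3333) + (-4.3333)·(1.3333)) / 5 = 11.6667/5 = 2.3333
  s[X_1,X_3] = ((0.6667)·(-0.3333) + (-3.3333)·(-0.3333) + (2.6667)·(-0.3333) + (2.6667)·(2.6667) + (1.6667)·(-3.3333) + (-4.3333)·(1.6667)) / 5 = -5.6667/5 = -1.1333
  s[X_2,X_2] = ((0.3333)·(0.3333) + (-3.6667)·(-3.6667) + (2.3333)·(2.3333) + (-0.6667)·(-0.6667) + (0.3333)·(0.3333) + (1.3333)·(1.3333)) / 5 = 21.3333/5 = 4.2667
  s[X_2,X_3] = ((0.3333)·(-0.3333) + (-3.6667)·(-0.3333) + (2.3333)·(-0.3333) + (-0.6667)·(2.6667) + (0.3333)·(-3.3333) + (1.3333)·(1.6667)) / 5 = -0.3333/5 = -0.0667
  s[X_3,X_3] = ((-0.3333)·(-0.3333) + (-0.3333)·(-0.3333) + (-0.3333)·(-0.3333) + (2.6667)·(2.6667) + (-3.3333)·(-3.3333) + (1.6667)·(1.6667)) / 5 = 21.3333/5 = 4.2667
  Sample standard deviations s_i = √(s[i,i]):
  s(X_1) = √(9.4667) = 3.0768
  s(X_2) = √(4.2667) = 2.0656
  s(X_3) = √(4.2667) = 2.0656

Step 3 — r_{ij} = s_{ij} / (s_i · s_j):
  r[X_1,X_1] = 1 (diagonal).
  r[X_1,X_2] = 2.3333 / (3.0768 · 2.0656) = 2.3333 / 6.3554 = 0.3671
  r[X_1,X_3] = -1.1333 / (3.0768 · 2.0656) = -1.1333 / 6.3554 = -0.1783
  r[X_2,X_2] = 1 (diagonal).
  r[X_2,X_3] = -0.0667 / (2.0656 · 2.0656) = -0.0667 / 4.2667 = -0.0156
  r[X_3,X_3] = 1 (diagonal).

R is symmetric with unit diagonal. Assembling:

R = [[1, 0.3671, -0.1783],
 [0.3671, 1, -0.0156],
 [-0.1783, -0.0156, 1]]
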